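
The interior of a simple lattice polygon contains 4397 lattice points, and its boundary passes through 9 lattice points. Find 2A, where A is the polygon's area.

8801

By Pick's theorem, A = I + B/2 − 1 = 4397 + 9/2 − 1 = 8801/2.
Hence 2A = 8801.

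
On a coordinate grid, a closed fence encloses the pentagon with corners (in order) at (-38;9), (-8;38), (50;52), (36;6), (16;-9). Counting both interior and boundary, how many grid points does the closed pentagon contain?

2954

By the shoelace formula, twice the signed area is |[(-38)·38 − (-8)·9] + [(-8)·52 − 50·38] + [50·6 − 36·52] + [36·(-9) − 16·6] + [16·9 − (-38)·(-9)]| = 5878, so the area is 2939.
Summing gcd(|Δx|,|Δy|) over the edges gives the boundary count: gcd(30,29) + gcd(58,14) + gcd(14,46) + gcd(20,15) + gcd(54,18) = 1+2+2+5+18 = 28.
Pick's theorem gives I = A − B/2 + 1 = 2939 − 28/2 + 1 = 2926, so the closed region contains I + B = 2926 + 28 = 2954 lattice points.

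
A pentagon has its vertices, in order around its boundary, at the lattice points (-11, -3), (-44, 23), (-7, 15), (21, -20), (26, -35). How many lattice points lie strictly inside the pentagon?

Using the shoelace formula, 2A = |((-11)·23 − (-44)·(-3)) + ((-44)·15 − (-7)·23) + ((-7)·(-20) − 21·15) + (21·(-35) − 26·(-20)) + (26·(-3) − (-11)·(-35))| = 1737, so the area is 868.5.
Summing gcd(|Δx|,|Δy|) over the edges gives the boundary count: gcd(33,26) + gcd(37,8) + gcd(28,35) + gcd(5,15) + gcd(37,32) = 1+1+7+5+1 = 15.
By Pick's theorem A = I + B/2 − 1, so I = 868.5 − 15/2 + 1 = 862.

862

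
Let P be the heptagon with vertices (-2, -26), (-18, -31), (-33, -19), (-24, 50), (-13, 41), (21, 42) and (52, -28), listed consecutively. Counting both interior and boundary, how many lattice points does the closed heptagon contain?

4564

By the shoelace formula, twice the signed area is |[(-2)·(-31) − (-18)·(-26)] + [(-18)·(-19) − (-33)·(-31)] + [(-33)·50 − (-24)·(-19)] + [(-24)·41 − (-13)·50] + [(-13)·42 − 21·41] + [21·(-28) − 52·42] + [52·(-26) − (-2)·(-28)]| = 9114, so the area is 4557.
The number of boundary lattice points is Σ gcd(|Δx|,|Δy|) = gcd(16,5) + gcd(15,12) + gcd(9,69) + gcd(11,9) + gcd(34,1) + gcd(31,70) + gcd(54,2) = 1+3+3+1+1+1+2 = 12.
Pick's theorem gives I = A − B/2 + 1 = 4557 − 12/2 + 1 = 4552, so the closed region contains I + B = 4552 + 12 = 4564 lattice points.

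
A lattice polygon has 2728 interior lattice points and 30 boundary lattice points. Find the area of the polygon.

Pick's theorem states A = I + B/2 − 1, so A = 2728 + 30/2 − 1 = 2742.

2742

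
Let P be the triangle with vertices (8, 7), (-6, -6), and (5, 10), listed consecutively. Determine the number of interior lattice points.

39

Using the shoelace formula, 2A = |(8·(-6) − (-6)·7) + ((-6)·10 − 5·(-6)) + (5·7 − 8·10)| = 81, so the area is 40.5.
The number of boundary lattice points is Σ gcd(|Δx|,|Δy|) = gcd(14,13) + gcd(11,16) + gcd(3,3) = 1+1+3 = 5.
By Pick's theorem A = I + B/2 − 1, so I = 40.5 − 5/2 + 1 = 39.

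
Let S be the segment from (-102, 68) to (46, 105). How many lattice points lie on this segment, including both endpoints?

38

The number of lattice points on a segment between lattice points is gcd(|Δx|,|Δy|) + 1 = gcd(148,37) + 1 = 37 + 1 = 38.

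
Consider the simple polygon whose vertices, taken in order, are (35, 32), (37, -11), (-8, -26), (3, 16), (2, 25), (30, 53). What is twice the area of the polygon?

Using the shoelace formula, 2A = |(35·(-11) − 37·32) + (37·(-26) − (-8)·(-11)) + ((-8)·16 − 3·(-26)) + (3·25 − 2·16) + (2·53 − 30·25) + (30·32 − 35·53)| = 4165, so the area is 2082.5.

4165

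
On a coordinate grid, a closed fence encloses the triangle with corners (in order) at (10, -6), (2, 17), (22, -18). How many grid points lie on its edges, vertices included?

18

Along each edge there are gcd(|Δx|,|Δy|)+1 lattice points, so counting each shared vertex once the boundary has gcd(8,23) + gcd(20,35) + gcd(12,12) = 1+5+12 = 18.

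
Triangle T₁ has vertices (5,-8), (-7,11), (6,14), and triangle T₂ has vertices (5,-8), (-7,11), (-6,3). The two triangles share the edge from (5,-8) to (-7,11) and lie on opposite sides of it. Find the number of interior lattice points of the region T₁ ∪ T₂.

174

The union is the simple quadrilateral with vertices (5,-8), (6,14), (-7,11), (-6,3) in order.
Using the shoelace formula, 2A = |(5·14 − 6·(-8)) + (6·11 − (-7)·14) + ((-7)·3 − (-6)·11) + ((-6)·(-8) − 5·3)| = 360, so the area is 180.
Summing gcd(|Δx|,|Δy|) over the edges gives the boundary count: gcd(1,22) + gcd(13,3) + gcd(1,8) + gcd(11,11) = 1+1+1+11 = 14.
By Pick's theorem I = A − B/2 + 1 = 180 − 14/2 + 1 = 174.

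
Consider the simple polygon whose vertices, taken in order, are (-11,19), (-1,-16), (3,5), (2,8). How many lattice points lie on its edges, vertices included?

Along each edge there are gcd(|Δx|,|Δy|)+1 lattice points, so counting each shared vertex once the boundary has gcd(10,35) + gcd(4,21) + gcd(1,3) + gcd(13,11) = 5+1+1+1 = 8.

8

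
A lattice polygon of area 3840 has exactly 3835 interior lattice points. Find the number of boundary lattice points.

Pick's theorem gives A = I + B/2 − 1, so B = 2(A − I + 1) = 2(3840 − 3835 + 1) = 12.

12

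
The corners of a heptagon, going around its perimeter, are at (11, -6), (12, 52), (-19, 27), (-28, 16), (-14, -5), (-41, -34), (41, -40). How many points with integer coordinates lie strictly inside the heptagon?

3129

Using the shoelace formula, 2A = |(11·52 − 12·(-6)) + (12·27 − (-19)·52) + ((-19)·16 − (-28)·27) + ((-28)·(-5) − (-14)·16) + ((-14)·(-34) − (-41)·(-5)) + ((-41)·(-40) − 41·(-34)) + (41·(-6) − 11·(-40))| = 6271, so the area is 6271/2.
The number of boundary lattice points is Σ gcd(|Δx|,|Δy|) = gcd(1,58) + gcd(31,25) + gcd(9,11) + gcd(14,21) + gcd(27,29) + gcd(82,6) + gcd(30,34) = 1+1+1+7+1+2+2 = 15.
By Pick's theorem A = I + B/2 − 1, so I = 6271/2 − 15/2 + 1 = 3129.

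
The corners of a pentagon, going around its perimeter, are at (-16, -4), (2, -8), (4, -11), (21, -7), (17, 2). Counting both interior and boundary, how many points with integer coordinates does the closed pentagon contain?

By the shoelace formula, twice the signed area is |((-16)·(-8) − 2·(-4)) + (2·(-11) − 4·(-8)) + (4·(-7) − 21·(-11)) + (21·2 − 17·(-7)) + (17·(-4) − (-16)·2)| = 474, so the area is 237.
Summing gcd(|Δx|,|Δy|) over the edges gives the boundary count: gcd(18,4) + gcd(2,3) + gcd(17,4) + gcd(4,9) + gcd(33,6) = 2+1+1+1+3 = 8.
Pick's theorem gives I = A − B/2 + 1 = 237 − 8/2 + 1 = 234, so the closed region contains I + B = 234 + 8 = 242 lattice points.

242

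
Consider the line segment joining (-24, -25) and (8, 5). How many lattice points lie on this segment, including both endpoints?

The number of lattice points on a segment between lattice points is gcd(|Δx|,|Δy|) + 1 = gcd(32,30) + 1 = 2 + 1 = 3.

3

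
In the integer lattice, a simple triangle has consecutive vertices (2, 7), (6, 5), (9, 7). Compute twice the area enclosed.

14

Using the shoelace formula, 2A = |(2·5 − 6·7) + (6·7 − 9·5) + (9·7 − 2·7)| = 14, so the area is 7.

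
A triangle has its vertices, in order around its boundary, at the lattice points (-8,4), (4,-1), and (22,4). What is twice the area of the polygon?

150

By the shoelace formula, twice the signed area is |[(-8)·(-1) − 4·4] + [4·4 − 22·(-1)] + [22·4 − (-8)·4]| = 150, so the area is 75.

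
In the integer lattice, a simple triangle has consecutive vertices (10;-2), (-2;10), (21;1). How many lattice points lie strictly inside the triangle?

78

The shoelace formula gives twice the area as |(10·10 − (-2)·(-2)) + ((-2)·1 − 21·10) + (21·(-2) − 10·1)| = 168, so the area is 84.
Summing gcd(|Δx|,|Δy|) over the edges gives the boundary count: gcd(12,12) + gcd(23,9) + gcd(11,3) = 12+1+1 = 14.
By Pick's theorem A = I + B/2 − 1, so I = 84 − 14/2 + 1 = 78.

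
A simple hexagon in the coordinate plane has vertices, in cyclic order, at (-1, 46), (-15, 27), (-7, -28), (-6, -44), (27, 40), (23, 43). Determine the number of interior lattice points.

1847

By the shoelace formula, twice the signed area is |((-1)·27 − (-15)·46) + ((-15)·(-28) − (-7)·27) + ((-7)·(-44) − (-6)·(-28)) + ((-6)·40 − 27·(-44)) + (27·43 − 23·40) + (23·46 − (-1)·43)| = 3702, so the area is 1851.
The number of boundary lattice points is Σ gcd(|Δx|,|Δy|) = gcd(14,19) + gcd(8,55) + gcd(1,16) + gcd(33,84) + gcd(4,3) + gcd(24,3) = 1+1+1+3+1+3 = 10.
By Pick's theorem A = I + B/2 − 1, so I = 1851 − 10/2 + 1 = 1847.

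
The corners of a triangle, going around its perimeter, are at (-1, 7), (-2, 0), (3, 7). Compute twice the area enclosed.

The shoelace formula gives twice the area as |((-1)·0 − (-2)·7) + ((-2)·7 − 3·0) + (3·7 − (-1)·7)| = 28, so the area is 14.

28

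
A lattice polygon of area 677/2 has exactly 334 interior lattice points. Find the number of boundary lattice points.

Pick's theorem gives A = I + B/2 − 1, so B = 2(A − I + 1) = 2(677/2 − 334 + 1) = 11.

11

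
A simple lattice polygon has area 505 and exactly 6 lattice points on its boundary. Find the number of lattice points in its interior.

503

From Pick's theorem, I = A − B/2 + 1 = 505 − 6/2 + 1 = 503.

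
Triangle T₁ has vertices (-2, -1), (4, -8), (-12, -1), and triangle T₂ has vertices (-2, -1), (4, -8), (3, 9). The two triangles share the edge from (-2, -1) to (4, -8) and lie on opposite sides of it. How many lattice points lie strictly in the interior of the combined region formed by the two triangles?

75

The union is the simple quadrilateral with vertices (-2, -1), (-12, -1), (4, -8), (3, 9) in order.
By the shoelace formula, twice the signed area is |[(-2)·(-1) − (-12)·(-1)] + [(-12)·(-8) − 4·(-1)] + [4·9 − 3·(-8)] + [3·(-1) − (-2)·9]| = 165, so the area is 82.5.
Along each edge there are gcd(|Δx|,|Δy|)+1 lattice points, so counting each shared vertex once the boundary has gcd(10,0) + gcd(16,7) + gcd(1,17) + gcd(5,10) = 10+1+1+5 = 17.
By Pick's theorem I = A − B/2 + 1 = 82.5 − 17/2 + 1 = 75.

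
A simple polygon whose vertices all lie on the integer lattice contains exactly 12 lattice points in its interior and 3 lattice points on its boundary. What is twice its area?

25

Pick's theorem states A = I + B/2 − 1, so A = 12 + 3/2 − 1 = 25/2.
Hence 2A = 25.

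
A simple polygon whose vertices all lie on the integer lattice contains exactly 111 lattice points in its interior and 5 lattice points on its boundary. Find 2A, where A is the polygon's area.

Pick's theorem states A = I + B/2 − 1, so A = 111 + 5/2 − 1 = 225/2.
Hence 2A = 225.

225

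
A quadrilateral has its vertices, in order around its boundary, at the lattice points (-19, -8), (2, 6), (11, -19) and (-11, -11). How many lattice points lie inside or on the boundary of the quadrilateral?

333

Using the shoelace formula, 2A = |((-19)·6 − 2·(-8)) + (2·(-19) − 11·6) + (11·(-11) − (-11)·(-19)) + ((-11)·(-8) − (-19)·(-11))| = 653, so the area is 653/2.
The number of boundary lattice points is Σ gcd(|Δx|,|Δy|) = gcd(21,14) + gcd(9,25) + gcd(22,8) + gcd(8,3) = 7+1+2+1 = 11.
Pick's theorem gives I = A − B/2 + 1 = 653/2 − 11/2 + 1 = 322, so the closed region contains I + B = 322 + 11 = 333 lattice points.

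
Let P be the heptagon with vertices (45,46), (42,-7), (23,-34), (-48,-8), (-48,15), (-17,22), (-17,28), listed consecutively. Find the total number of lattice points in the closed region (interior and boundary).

Using the shoelace formula, 2A = |(45·(-7) − 42·46) + (42·(-34) − 23·(-7)) + (23·(-8) − (-48)·(-34)) + ((-48)·15 − (-48)·(-8)) + ((-48)·22 − (-17)·15) + ((-17)·28 − (-17)·22) + ((-17)·46 − 45·28)| = 9379, so the area is 4689.5.
Along each edge there are gcd(|Δx|,|Δy|)+1 lattice points, so counting each shared vertex once the boundary has gcd(3,53) + gcd(19,27) + gcd(71,26) + gcd(0,23) + gcd(31,7) + gcd(0,6) + gcd(62,18) = 1+1+1+23+1+6+2 = 35.
Pick's theorem gives I = A − B/2 + 1 = 4689.5 − 35/2 + 1 = 4673, so the closed region contains I + B = 4673 + 35 = 4708 lattice points.

4708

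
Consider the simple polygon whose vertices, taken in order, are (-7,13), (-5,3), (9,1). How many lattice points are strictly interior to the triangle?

The shoelace formula gives twice the area as |[(-7)·3 − (-5)·13] + [(-5)·1 − 9·3] + [9·13 − (-7)·1]| = 136, so the area is 68.
Along each edge there are gcd(|Δx|,|Δy|)+1 lattice points, so counting each shared vertex once the boundary has gcd(2,10) + gcd(14,2) + gcd(16,12) = 2+2+4 = 8.
Pick's theorem gives I = A − B/2 + 1 = 68 − 8/2 + 1 = 65.

65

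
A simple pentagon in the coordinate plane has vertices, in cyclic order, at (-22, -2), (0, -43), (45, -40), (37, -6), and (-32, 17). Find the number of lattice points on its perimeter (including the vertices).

Along each edge there are gcd(|Δx|,|Δy|)+1 lattice points, so counting each shared vertex once the boundary has gcd(22,41) + gcd(45,3) + gcd(8,34) + gcd(69,23) + gcd(10,19) = 1+3+2+23+1 = 30.

30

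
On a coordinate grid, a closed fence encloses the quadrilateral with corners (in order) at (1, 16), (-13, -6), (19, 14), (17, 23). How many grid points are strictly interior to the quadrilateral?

288

The shoelace formula gives twice the area as |[1·(-6) − (-13)·16] + [(-13)·14 − 19·(-6)] + [19·23 − 17·14] + [17·16 − 1·23]| = 582, so the area is 291.
The number of boundary lattice points is Σ gcd(|Δx|,|Δy|) = gcd(14,22) + gcd(32,20) + gcd(2,9) + gcd(16,7) = 2+4+1+1 = 8.
Pick's theorem gives I = A − B/2 + 1 = 291 − 8/2 + 1 = 288.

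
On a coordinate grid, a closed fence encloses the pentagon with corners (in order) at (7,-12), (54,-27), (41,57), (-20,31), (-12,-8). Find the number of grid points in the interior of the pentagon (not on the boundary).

3892

The shoelace formula gives twice the area as |(7·(-27) − 54·(-12)) + (54·57 − 41·(-27)) + (41·31 − (-20)·57) + ((-20)·(-8) − (-12)·31) + ((-12)·(-12) − 7·(-8))| = 7787, so the area is 7787/2.
Along each edge there are gcd(|Δx|,|Δy|)+1 lattice points, so counting each shared vertex once the boundary has gcd(47,15) + gcd(13,84) + gcd(61,26) + gcd(8,39) + gcd(19,4) = 1+1+1+1+1 = 5.
Pick's theorem gives I = A − B/2 + 1 = 7787/2 − 5/2 + 1 = 3892.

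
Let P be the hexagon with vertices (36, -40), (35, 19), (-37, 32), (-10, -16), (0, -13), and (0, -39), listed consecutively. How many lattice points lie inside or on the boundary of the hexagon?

By the shoelace formula, twice the signed area is |(36·19 − 35·(-40)) + (35·32 − (-37)·19) + ((-37)·(-16) − (-10)·32) + ((-10)·(-13) − 0·(-16)) + (0·(-39) − 0·(-13)) + (0·(-40) − 36·(-39))| = 6353, so the area is 6353/2.
Summing gcd(|Δx|,|Δy|) over the edges gives the boundary count: gcd(1,59) + gcd(72,13) + gcd(27,48) + gcd(10,3) + gcd(0,26) + gcd(36,1) = 1+1+3+1+26+1 = 33.
Pick's theorem gives I = A − B/2 + 1 = 6353/2 − 33/2 + 1 = 3161, so the closed region contains I + B = 3161 + 33 = 3194 lattice points.

3194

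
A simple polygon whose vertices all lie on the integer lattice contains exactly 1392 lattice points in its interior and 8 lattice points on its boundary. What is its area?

Pick's theorem states A = I + B/2 − 1, so A = 1392 + 8/2 − 1 = 1395.

1395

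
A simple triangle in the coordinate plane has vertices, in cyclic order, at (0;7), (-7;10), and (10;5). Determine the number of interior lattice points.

Using the shoelace formula, 2A = |(0·10 − (-7)·7) + ((-7)·5 − 10·10) + (10·7 − 0·5)| = 16, so the area is 8.
The number of boundary lattice points is Σ gcd(|Δx|,|Δy|) = gcd(7,3) + gcd(17,5) + gcd(10,2) = 1+1+2 = 4.
Pick's theorem gives I = A − B/2 + 1 = 8 − 4/2 + 1 = 7.

7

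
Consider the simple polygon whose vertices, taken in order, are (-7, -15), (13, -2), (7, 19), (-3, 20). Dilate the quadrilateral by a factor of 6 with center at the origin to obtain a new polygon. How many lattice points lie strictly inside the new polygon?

15319

Using the shoelace formula, 2A = |((-7)·(-2) − 13·(-15)) + (13·19 − 7·(-2)) + (7·20 − (-3)·19) + ((-3)·(-15) − (-7)·20)| = 852, so the area is 426.
The number of boundary lattice points is Σ gcd(|Δx|,|Δy|) = gcd(20,13) + gcd(6,21) + gcd(10,1) + gcd(4,35) = 1+3+1+1 = 6.
Scaling by 6 multiplies the area by 6² = 36 (so the new area is 15336) and multiplies the boundary lattice-point count by 6, giving 36.
By Pick's theorem, the interior count of the dilated polygon is 15336 − 36/2 + 1 = 15319.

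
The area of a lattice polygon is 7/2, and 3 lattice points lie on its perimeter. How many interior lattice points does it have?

3

Pick's theorem A = I + B/2 − 1 rearranges to I = A − B/2 + 1 = 7/2 − 3/2 + 1 = 3.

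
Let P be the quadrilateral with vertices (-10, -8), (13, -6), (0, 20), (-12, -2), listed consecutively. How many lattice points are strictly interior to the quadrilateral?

362

The shoelace formula gives twice the area as |((-10)·(-6) − 13·(-8)) + (13·20 − 0·(-6)) + (0·(-2) − (-12)·20) + ((-12)·(-8) − (-10)·(-2))| = 740, so the area is 370.
The number of boundary lattice points is Σ gcd(|Δx|,|Δy|) = gcd(23,2) + gcd(13,26) + gcd(12,22) + gcd(2,6) = 1+13+2+2 = 18.
By Pick's theorem A = I + B/2 − 1, so I = 370 − 18/2 + 1 = 362.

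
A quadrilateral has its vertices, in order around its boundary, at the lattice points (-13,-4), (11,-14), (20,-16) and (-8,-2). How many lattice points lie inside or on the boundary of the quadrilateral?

94

Using the shoelace formula, 2A = |[(-13)·(-14) − 11·(-4)] + [11·(-16) − 20·(-14)] + [20·(-2) − (-8)·(-16)] + [(-8)·(-4) − (-13)·(-2)]| = 168, so the area is 84.
The number of boundary lattice points is Σ gcd(|Δx|,|Δy|) = gcd(24,10) + gcd(9,2) + gcd(28,14) + gcd(5,2) = 2+1+14+1 = 18.
Pick's theorem gives I = A − B/2 + 1 = 84 − 18/2 + 1 = 76, so the closed region contains I + B = 76 + 18 = 94 lattice points.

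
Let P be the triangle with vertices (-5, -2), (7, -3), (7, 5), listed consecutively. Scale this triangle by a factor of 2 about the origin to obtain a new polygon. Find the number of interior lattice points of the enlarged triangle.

The shoelace formula gives twice the area as |((-5)·(-3) − 7·(-2)) + (7·5 − 7·(-3)) + (7·(-2) − (-5)·5)| = 96, so the area is 48.
Summing gcd(|Δx|,|Δy|) over the edges gives the boundary count: gcd(12,1) + gcd(0,8) + gcd(12,7) = 1+8+1 = 10.
Scaling by 2 multiplies the area by 2² = 4 (so the new area is 192) and multiplies the boundary lattice-point count by 2, giving 20.
By Pick's theorem, the interior count of the dilated polygon is 192 − 20/2 + 1 = 183.

183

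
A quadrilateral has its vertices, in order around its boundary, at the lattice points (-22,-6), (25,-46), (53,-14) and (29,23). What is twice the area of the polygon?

5207

By the shoelace formula, twice the signed area is |((-22)·(-46) − 25·(-6)) + (25·(-14) − 53·(-46)) + (53·23 − 29·(-14)) + (29·(-6) − (-22)·23)| = 5207, so the area is 2603.5.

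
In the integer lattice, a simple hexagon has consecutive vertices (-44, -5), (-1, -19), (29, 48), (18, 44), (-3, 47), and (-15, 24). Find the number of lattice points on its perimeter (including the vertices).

36

Along each edge there are gcd(|Δx|,|Δy|)+1 lattice points, so counting each shared vertex once the boundary has gcd(43,14) + gcd(30,67) + gcd(11,4) + gcd(21,3) + gcd(12,23) + gcd(29,29) = 1+1+1+3+1+29 = 36.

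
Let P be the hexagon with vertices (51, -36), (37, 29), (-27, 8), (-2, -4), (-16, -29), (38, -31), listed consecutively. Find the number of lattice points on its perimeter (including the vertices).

The number of boundary lattice points is Σ gcd(|Δx|,|Δy|) = gcd(14,65) + gcd(64,21) + gcd(25,12) + gcd(14,25) + gcd(54,2) + gcd(13,5) = 1+1+1+1+2+1 = 7.

7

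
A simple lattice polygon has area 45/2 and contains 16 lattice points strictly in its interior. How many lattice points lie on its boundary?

Pick's theorem gives A = I + B/2 − 1, so B = 2(A − I + 1) = 2(45/2 − 16 + 1) = 15.

15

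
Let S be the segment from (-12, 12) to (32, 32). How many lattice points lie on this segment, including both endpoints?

The number of lattice points on a segment between lattice points is gcd(|Δx|,|Δy|) + 1 = gcd(44,20) + 1 = 4 + 1 = 5.

5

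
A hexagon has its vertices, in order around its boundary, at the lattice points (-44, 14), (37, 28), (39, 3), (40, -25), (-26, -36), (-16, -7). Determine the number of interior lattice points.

Using the shoelace formula, 2A = |((-44)·28 − 37·14) + (37·3 − 39·28) + (39·(-25) − 40·3) + (40·(-36) − (-26)·(-25)) + ((-26)·(-7) − (-16)·(-36)) + ((-16)·14 − (-44)·(-7))| = 6842, so the area is 3421.
Summing gcd(|Δx|,|Δy|) over the edges gives the boundary count: gcd(81,14) + gcd(2,25) + gcd(1,28) + gcd(66,11) + gcd(10,29) + gcd(28,21) = 1+1+1+11+1+7 = 22.
By Pick's theorem A = I + B/2 − 1, so I = 3421 − 22/2 + 1 = 3411.

3411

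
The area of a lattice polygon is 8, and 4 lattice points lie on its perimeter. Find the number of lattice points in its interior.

Pick's theorem A = I + B/2 − 1 rearranges to I = A − B/2 + 1 = 8 − 4/2 + 1 = 7.

7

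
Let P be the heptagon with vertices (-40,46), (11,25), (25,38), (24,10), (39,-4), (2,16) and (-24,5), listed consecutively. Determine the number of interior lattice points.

Using the shoelace formula, 2A = |((-40)·25 − 11·46) + (11·38 − 25·25) + (25·10 − 24·38) + (24·(-4) − 39·10) + (39·16 − 2·(-4)) + (2·5 − (-24)·16) + ((-24)·46 − (-40)·5)| = 2739, so the area is 2739/2.
Along each edge there are gcd(|Δx|,|Δy|)+1 lattice points, so counting each shared vertex once the boundary has gcd(51,21) + gcd(14,13) + gcd(1,28) + gcd(15,14) + gcd(37,20) + gcd(26,11) + gcd(16,41) = 3+1+1+1+1+1+1 = 9.
By Pick's theorem A = I + B/2 − 1, so I = 2739/2 − 9/2 + 1 = 1366.

1366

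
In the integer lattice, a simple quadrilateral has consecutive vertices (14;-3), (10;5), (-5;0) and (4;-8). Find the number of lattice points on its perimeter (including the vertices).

Summing gcd(|Δx|,|Δy|) over the edges gives the boundary count: gcd(4,8) + gcd(15,5) + gcd(9,8) + gcd(10,5) = 4+5+1+5 = 15.

15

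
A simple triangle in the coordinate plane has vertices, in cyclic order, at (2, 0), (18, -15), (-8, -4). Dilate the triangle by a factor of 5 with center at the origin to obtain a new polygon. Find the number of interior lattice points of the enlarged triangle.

2666

Using the shoelace formula, 2A = |[2·(-15) − 18·0] + [18·(-4) − (-8)·(-15)] + [(-8)·0 − 2·(-4)]| = 214, so the area is 107.
Along each edge there are gcd(|Δx|,|Δy|)+1 lattice points, so counting each shared vertex once the boundary has gcd(16,15) + gcd(26,11) + gcd(10,4) = 1+1+2 = 4.
Scaling by 5 multiplies the area by 5² = 25 (so the new area is 2675) and multiplies the boundary lattice-point count by 5, giving 20.
By Pick's theorem, the interior count of the dilated polygon is 2675 − 20/2 + 1 = 2666.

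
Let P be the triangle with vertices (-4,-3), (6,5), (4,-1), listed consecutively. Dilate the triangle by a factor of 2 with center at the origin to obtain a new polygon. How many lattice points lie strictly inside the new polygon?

83

Using the shoelace formula, 2A = |((-4)·5 − 6·(-3)) + (6·(-1) − 4·5) + (4·(-3) − (-4)·(-1))| = 44, so the area is 22.
Summing gcd(|Δx|,|Δy|) over the edges gives the boundary count: gcd(10,8) + gcd(2,6) + gcd(8,2) = 2+2+2 = 6.
Scaling by 2 multiplies the area by 2² = 4 (so the new area is 88) and multiplies the boundary lattice-point count by 2, giving 12.
By Pick's theorem, the interior count of the dilated polygon is 88 − 12/2 + 1 = 83.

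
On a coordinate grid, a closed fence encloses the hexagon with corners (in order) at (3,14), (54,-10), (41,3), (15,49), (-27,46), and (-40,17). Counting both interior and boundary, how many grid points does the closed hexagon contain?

2279

Using the shoelace formula, 2A = |(3·(-10) − 54·14) + (54·3 − 41·(-10)) + (41·49 − 15·3) + (15·46 − (-27)·49) + ((-27)·17 − (-40)·46) + ((-40)·14 − 3·17)| = 4533, so the area is 2266.5.
Summing gcd(|Δx|,|Δy|) over the edges gives the boundary count: gcd(51,24) + gcd(13,13) + gcd(26,46) + gcd(42,3) + gcd(13,29) + gcd(43,3) = 3+13+2+3+1+1 = 23.
Pick's theorem gives I = A − B/2 + 1 = 2266.5 − 23/2 + 1 = 2256, so the closed region contains I + B = 2256 + 23 = 2279 lattice points.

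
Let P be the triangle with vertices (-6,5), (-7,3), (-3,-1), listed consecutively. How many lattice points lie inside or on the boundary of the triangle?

The shoelace formula gives twice the area as |((-6)·3 − (-7)·5) + ((-7)·(-1) − (-3)·3) + ((-3)·5 − (-6)·(-1))| = 12, so the area is 6.
Summing gcd(|Δx|,|Δy|) over the edges gives the boundary count: gcd(1,2) + gcd(4,4) + gcd(3,6) = 1+4+3 = 8.
Pick's theorem gives I = A − B/2 + 1 = 6 − 8/2 + 1 = 3, so the closed region contains I + B = 3 + 8 = 11 lattice points.

11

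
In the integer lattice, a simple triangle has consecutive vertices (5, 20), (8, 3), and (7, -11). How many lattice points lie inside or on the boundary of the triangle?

Using the shoelace formula, 2A = |[5·3 − 8·20] + [8·(-11) − 7·3] + [7·20 − 5·(-11)]| = 59, so the area is 29.5.
Summing gcd(|Δx|,|Δy|) over the edges gives the boundary count: gcd(3,17) + gcd(1,14) + gcd(2,31) = 1+1+1 = 3.
Pick's theorem gives I = A − B/2 + 1 = 29.5 − 3/2 + 1 = 29, so the closed region contains I + B = 29 + 3 = 32 lattice points.

32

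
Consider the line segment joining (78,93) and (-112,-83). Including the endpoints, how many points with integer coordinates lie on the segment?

3

The number of lattice points on a segment between lattice points is gcd(|Δx|,|Δy|) + 1 = gcd(190,176) + 1 = 2 + 1 = 3.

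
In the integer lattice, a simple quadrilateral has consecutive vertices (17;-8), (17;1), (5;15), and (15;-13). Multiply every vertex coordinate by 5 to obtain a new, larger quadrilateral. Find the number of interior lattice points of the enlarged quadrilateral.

Using the shoelace formula, 2A = |(17·1 − 17·(-8)) + (17·15 − 5·1) + (5·(-13) − 15·15) + (15·(-8) − 17·(-13))| = 214, so the area is 107.
The number of boundary lattice points is Σ gcd(|Δx|,|Δy|) = gcd(0,9) + gcd(12,14) + gcd(10,28) + gcd(2,5) = 9+2+2+1 = 14.
Scaling by 5 multiplies the area by 5² = 25 (so the new area is 2675) and multiplies the boundary lattice-point count by 5, giving 70.
By Pick's theorem, the interior count of the dilated polygon is 2675 − 70/2 + 1 = 2641.

2641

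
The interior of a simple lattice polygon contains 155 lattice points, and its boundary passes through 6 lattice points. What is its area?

157

Pick's theorem states A = I + B/2 − 1, so A = 155 + 6/2 − 1 = 157.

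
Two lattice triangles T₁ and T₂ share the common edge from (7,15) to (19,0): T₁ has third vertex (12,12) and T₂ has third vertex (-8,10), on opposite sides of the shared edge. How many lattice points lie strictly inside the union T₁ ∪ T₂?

The union is the simple quadrilateral with vertices (7,15), (12,12), (19,0), (-8,10) in order.
The shoelace formula gives twice the area as |[7·12 − 12·15] + [12·0 − 19·12] + [19·10 − (-8)·0] + [(-8)·15 − 7·10]| = 324, so the area is 162.
The number of boundary lattice points is Σ gcd(|Δx|,|Δy|) = gcd(5,3) + gcd(7,12) + gcd(27,10) + gcd(15,5) = 1+1+1+5 = 8.
By Pick's theorem I = A − B/2 + 1 = 162 − 8/2 + 1 = 159.

159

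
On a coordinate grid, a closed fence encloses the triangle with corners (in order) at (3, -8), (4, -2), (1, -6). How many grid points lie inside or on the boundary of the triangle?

10

Using the shoelace formula, 2A = |[3·(-2) − 4·(-8)] + [4·(-6) − 1·(-2)] + [1·(-8) − 3·(-6)]| = 14, so the area is 7.
Along each edge there are gcd(|Δx|,|Δy|)+1 lattice points, so counting each shared vertex once the boundary has gcd(1,6) + gcd(3,4) + gcd(2,2) = 1+1+2 = 4.
Pick's theorem gives I = A − B/2 + 1 = 7 − 4/2 + 1 = 6, so the closed region contains I + B = 6 + 4 = 10 lattice points.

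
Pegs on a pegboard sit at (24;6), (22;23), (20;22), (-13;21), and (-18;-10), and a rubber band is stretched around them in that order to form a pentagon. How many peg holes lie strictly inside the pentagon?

The shoelace formula gives twice the area as |[24·23 − 22·6] + [22·22 − 20·23] + [20·21 − (-13)·22] + [(-13)·(-10) − (-18)·21] + [(-18)·6 − 24·(-10)]| = 1790, so the area is 895.
The number of boundary lattice points is Σ gcd(|Δx|,|Δy|) = gcd(2,17) + gcd(2,1) + gcd(33,1) + gcd(5,31) + gcd(42,16) = 1+1+1+1+2 = 6.
By Pick's theorem A = I + B/2 − 1, so I = 895 − 6/2 + 1 = 893.

893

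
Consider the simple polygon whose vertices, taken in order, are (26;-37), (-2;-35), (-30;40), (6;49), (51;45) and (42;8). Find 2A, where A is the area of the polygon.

9297

By the shoelace formula, twice the signed area is |[26·(-35) − (-2)·(-37)] + [(-2)·40 − (-30)·(-35)] + [(-30)·49 − 6·40] + [6·45 − 51·49] + [51·8 − 42·45] + [42·(-37) − 26·8]| = 9297, so the area is 9297/2.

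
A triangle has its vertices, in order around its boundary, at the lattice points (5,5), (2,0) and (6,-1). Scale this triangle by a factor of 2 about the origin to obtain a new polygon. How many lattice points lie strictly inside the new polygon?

44

Using the shoelace formula, 2A = |(5·0 − 2·5) + (2·(-1) − 6·0) + (6·5 − 5·(-1))| = 23, so the area is 23/2.
The number of boundary lattice points is Σ gcd(|Δx|,|Δy|) = gcd(3,5) + gcd(4,1) + gcd(1,6) = 1+1+1 = 3.
Scaling by 2 multiplies the area by 2² = 4 (so the new area is 46) and multiplies the boundary lattice-point count by 2, giving 6.
By Pick's theorem, the interior count of the dilated polygon is 46 − 6/2 + 1 = 44.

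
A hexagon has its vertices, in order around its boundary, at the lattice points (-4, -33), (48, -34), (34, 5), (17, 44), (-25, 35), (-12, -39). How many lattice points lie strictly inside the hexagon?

3925

The shoelace formula gives twice the area as |[(-4)·(-34) − 48·(-33)] + [48·5 − 34·(-34)] + [34·44 − 17·5] + [17·35 − (-25)·44] + [(-25)·(-39) − (-12)·35] + [(-12)·(-33) − (-4)·(-39)]| = 7857, so the area is 3928.5.
The number of boundary lattice points is Σ gcd(|Δx|,|Δy|) = gcd(52,1) + gcd(14,39) + gcd(17,39) + gcd(42,9) + gcd(13,74) + gcd(8,6) = 1+1+1+3+1+2 = 9.
By Pick's theorem A = I + B/2 − 1, so I = 3928.5 − 9/2 + 1 = 3925.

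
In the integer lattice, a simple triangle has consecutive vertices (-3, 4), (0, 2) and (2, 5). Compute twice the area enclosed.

13

By the shoelace formula, twice the signed area is |((-3)·2 − 0·4) + (0·5 − 2·2) + (2·4 − (-3)·5)| = 13, so the area is 13/2.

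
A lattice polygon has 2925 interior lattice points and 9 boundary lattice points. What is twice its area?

5857

By Pick's theorem, A = I + B/2 − 1 = 2925 + 9/2 − 1 = 5857/2.
Hence 2A = 5857.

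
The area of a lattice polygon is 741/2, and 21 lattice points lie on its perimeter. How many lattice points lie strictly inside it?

From Pick's theorem, I = A − B/2 + 1 = 741/2 − 21/2 + 1 = 361.

361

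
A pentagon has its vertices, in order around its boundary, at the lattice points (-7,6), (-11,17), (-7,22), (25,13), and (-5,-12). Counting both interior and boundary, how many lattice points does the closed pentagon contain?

589

Using the shoelace formula, 2A = |[(-7)·17 − (-11)·6] + [(-11)·22 − (-7)·17] + [(-7)·13 − 25·22] + [25·(-12) − (-5)·13] + [(-5)·6 − (-7)·(-12)]| = 1166, so the area is 583.
Along each edge there are gcd(|Δx|,|Δy|)+1 lattice points, so counting each shared vertex once the boundary has gcd(4,11) + gcd(4,5) + gcd(32,9) + gcd(30,25) + gcd(2,18) = 1+1+1+5+2 = 10.
Pick's theorem gives I = A − B/2 + 1 = 583 − 10/2 + 1 = 579, so the closed region contains I + B = 579 + 10 = 589 lattice points.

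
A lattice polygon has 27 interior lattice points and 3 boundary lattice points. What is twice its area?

Pick's theorem states A = I + B/2 − 1, so A = 27 + 3/2 − 1 = 55/2.
Hence 2A = 55.

55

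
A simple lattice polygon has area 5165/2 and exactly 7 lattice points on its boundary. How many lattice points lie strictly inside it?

Pick's theorem A = I + B/2 − 1 rearranges to I = A − B/2 + 1 = 5165/2 − 7/2 + 1 = 2580.

2580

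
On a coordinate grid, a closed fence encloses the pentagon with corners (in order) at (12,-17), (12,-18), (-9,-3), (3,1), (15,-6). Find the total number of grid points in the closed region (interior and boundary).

219

The shoelace formula gives twice the area as |(12·(-18) − 12·(-17)) + (12·(-3) − (-9)·(-18)) + ((-9)·1 − 3·(-3)) + (3·(-6) − 15·1) + (15·(-17) − 12·(-6))| = 426, so the area is 213.
Along each edge there are gcd(|Δx|,|Δy|)+1 lattice points, so counting each shared vertex once the boundary has gcd(0,1) + gcd(21,15) + gcd(12,4) + gcd(12,7) + gcd(3,11) = 1+3+4+1+1 = 10.
Pick's theorem gives I = A − B/2 + 1 = 213 − 10/2 + 1 = 209, so the closed region contains I + B = 209 + 10 = 219 lattice points.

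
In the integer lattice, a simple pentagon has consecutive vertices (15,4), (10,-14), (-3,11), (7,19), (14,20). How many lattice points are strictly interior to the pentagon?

By the shoelace formula, twice the signed area is |[15·(-14) − 10·4] + [10·11 − (-3)·(-14)] + [(-3)·19 − 7·11] + [7·20 − 14·19] + [14·4 − 15·20]| = 686, so the area is 343.
The number of boundary lattice points is Σ gcd(|Δx|,|Δy|) = gcd(5,18) + gcd(13,25) + gcd(10,8) + gcd(7,1) + gcd(1,16) = 1+1+2+1+1 = 6.
By Pick's theorem A = I + B/2 − 1, so I = 343 − 6/2 + 1 = 341.

341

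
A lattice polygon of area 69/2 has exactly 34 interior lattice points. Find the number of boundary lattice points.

3

Pick's theorem gives A = I + B/2 − 1, so B = 2(A − I + 1) = 2(69/2 − 34 + 1) = 3.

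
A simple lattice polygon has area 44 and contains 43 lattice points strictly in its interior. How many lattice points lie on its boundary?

Pick's theorem gives A = I + B/2 − 1, so B = 2(A − I + 1) = 2(44 − 43 + 1) = 4.

4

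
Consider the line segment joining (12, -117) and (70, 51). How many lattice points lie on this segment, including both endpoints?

The number of lattice points on a segment between lattice points is gcd(|Δx|,|Δy|) + 1 = gcd(58,168) + 1 = 2 + 1 = 3.

3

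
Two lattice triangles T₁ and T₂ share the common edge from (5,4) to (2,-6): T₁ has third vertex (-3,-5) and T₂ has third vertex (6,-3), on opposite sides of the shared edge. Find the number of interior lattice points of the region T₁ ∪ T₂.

The union is the simple quadrilateral with vertices (5,4), (-3,-5), (2,-6), (6,-3) in order.
The shoelace formula gives twice the area as |(5·(-5) − (-3)·4) + ((-3)·(-6) − 2·(-5)) + (2·(-3) − 6·(-6)) + (6·4 − 5·(-3))| = 84, so the area is 42.
Along each edge there are gcd(|Δx|,|Δy|)+1 lattice points, so counting each shared vertex once the boundary has gcd(8,9) + gcd(5,1) + gcd(4,3) + gcd(1,7) = 1+1+1+1 = 4.
By Pick's theorem I = A − B/2 + 1 = 42 − 4/2 + 1 = 41.

41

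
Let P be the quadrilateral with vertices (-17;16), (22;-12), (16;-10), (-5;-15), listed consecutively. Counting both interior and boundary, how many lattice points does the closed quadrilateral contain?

404

The shoelace formula gives twice the area as |[(-17)·(-12) − 22·16] + [22·(-10) − 16·(-12)] + [16·(-15) − (-5)·(-10)] + [(-5)·16 − (-17)·(-15)]| = 801, so the area is 400.5.
Summing gcd(|Δx|,|Δy|) over the edges gives the boundary count: gcd(39,28) + gcd(6,2) + gcd(21,5) + gcd(12,31) = 1+2+1+1 = 5.
Pick's theorem gives I = A − B/2 + 1 = 400.5 − 5/2 + 1 = 399, so the closed region contains I + B = 399 + 5 = 404 lattice points.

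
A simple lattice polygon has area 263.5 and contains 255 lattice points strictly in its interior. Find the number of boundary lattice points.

19

Pick's theorem gives A = I + B/2 − 1, so B = 2(A − I + 1) = 2(263.5 − 255 + 1) = 19.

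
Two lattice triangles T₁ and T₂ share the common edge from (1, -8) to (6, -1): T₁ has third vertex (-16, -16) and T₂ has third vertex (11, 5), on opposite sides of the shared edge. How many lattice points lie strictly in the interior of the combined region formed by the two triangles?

The union is the simple quadrilateral with vertices (1, -8), (-16, -16), (6, -1), (11, 5) in order.
Using the shoelace formula, 2A = |[1·(-16) − (-16)·(-8)] + [(-16)·(-1) − 6·(-16)] + [6·5 − 11·(-1)] + [11·(-8) − 1·5]| = 84, so the area is 42.
Along each edge there are gcd(|Δx|,|Δy|)+1 lattice points, so counting each shared vertex once the boundary has gcd(17,8) + gcd(22,15) + gcd(5,6) + gcd(10,13) = 1+1+1+1 = 4.
By Pick's theorem I = A − B/2 + 1 = 42 − 4/2 + 1 = 41.

41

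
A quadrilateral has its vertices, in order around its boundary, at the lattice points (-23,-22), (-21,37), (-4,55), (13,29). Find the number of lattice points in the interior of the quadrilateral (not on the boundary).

1383

By the shoelace formula, twice the signed area is |[(-23)·37 − (-21)·(-22)] + [(-21)·55 − (-4)·37] + [(-4)·29 − 13·55] + [13·(-22) − (-23)·29]| = 2770, so the area is 1385.
Along each edge there are gcd(|Δx|,|Δy|)+1 lattice points, so counting each shared vertex once the boundary has gcd(2,59) + gcd(17,18) + gcd(17,26) + gcd(36,51) = 1+1+1+3 = 6.
By Pick's theorem A = I + B/2 − 1, so I = 1385 − 6/2 + 1 = 1383.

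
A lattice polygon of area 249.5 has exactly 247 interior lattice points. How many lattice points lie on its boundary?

Pick's theorem gives A = I + B/2 − 1, so B = 2(A − I + 1) = 2(249.5 − 247 + 1) = 7.

7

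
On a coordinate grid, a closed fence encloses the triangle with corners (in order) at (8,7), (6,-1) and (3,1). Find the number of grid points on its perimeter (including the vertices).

4

Along each edge there are gcd(|Δx|,|Δy|)+1 lattice points, so counting each shared vertex once the boundary has gcd(2,8) + gcd(3,2) + gcd(5,6) = 2+1+1 = 4.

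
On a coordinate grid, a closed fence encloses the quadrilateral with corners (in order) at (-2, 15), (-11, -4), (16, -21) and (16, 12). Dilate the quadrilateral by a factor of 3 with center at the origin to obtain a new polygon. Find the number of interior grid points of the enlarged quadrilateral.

5614

Using the shoelace formula, 2A = |((-2)·(-4) − (-11)·15) + ((-11)·(-21) − 16·(-4)) + (16·12 − 16·(-21)) + (16·15 − (-2)·12)| = 1260, so the area is 630.
Summing gcd(|Δx|,|Δy|) over the edges gives the boundary count: gcd(9,19) + gcd(27,17) + gcd(0,33) + gcd(18,3) = 1+1+33+3 = 38.
Scaling by 3 multiplies the area by 3² = 9 (so the new area is 5670) and multiplies the boundary lattice-point count by 3, giving 114.
By Pick's theorem, the interior count of the dilated polygon is 5670 − 114/2 + 1 = 5614.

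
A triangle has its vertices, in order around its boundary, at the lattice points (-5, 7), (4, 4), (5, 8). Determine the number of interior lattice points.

Using the shoelace formula, 2A = |[(-5)·4 − 4·7] + [4·8 − 5·4] + [5·7 − (-5)·8]| = 39, so the area is 39/2.
Along each edge there are gcd(|Δx|,|Δy|)+1 lattice points, so counting each shared vertex once the boundary has gcd(9,3) + gcd(1,4) + gcd(10,1) = 3+1+1 = 5.
Pick's theorem gives I = A − B/2 + 1 = 39/2 − 5/2 + 1 = 18.

18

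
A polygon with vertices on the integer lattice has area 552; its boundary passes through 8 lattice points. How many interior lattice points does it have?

From Pick's theorem, I = A − B/2 + 1 = 552 − 8/2 + 1 = 549.

549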